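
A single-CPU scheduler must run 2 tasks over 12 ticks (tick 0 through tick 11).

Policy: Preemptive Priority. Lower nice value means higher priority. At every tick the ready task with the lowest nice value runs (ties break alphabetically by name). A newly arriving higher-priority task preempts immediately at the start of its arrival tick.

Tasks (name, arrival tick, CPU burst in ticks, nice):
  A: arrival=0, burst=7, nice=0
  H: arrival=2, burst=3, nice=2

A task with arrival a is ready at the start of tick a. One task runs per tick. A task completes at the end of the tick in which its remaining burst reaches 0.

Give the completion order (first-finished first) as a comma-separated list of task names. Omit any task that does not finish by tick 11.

completion order = A, H

t=0: ready={A} → run A
t=1: ready={A} → run A
t=2: ready={A,H} → run A
t=3: ready={A,H} → run A
t=4: ready={A,H} → run A
t=5: ready={A,H} → run A
t=6: ready={A,H} → run A
t=7: ready={H} → run H
t=8: ready={H} → run H
t=9: ready={H} → run H
t=10: (idle)
t=11: (idle)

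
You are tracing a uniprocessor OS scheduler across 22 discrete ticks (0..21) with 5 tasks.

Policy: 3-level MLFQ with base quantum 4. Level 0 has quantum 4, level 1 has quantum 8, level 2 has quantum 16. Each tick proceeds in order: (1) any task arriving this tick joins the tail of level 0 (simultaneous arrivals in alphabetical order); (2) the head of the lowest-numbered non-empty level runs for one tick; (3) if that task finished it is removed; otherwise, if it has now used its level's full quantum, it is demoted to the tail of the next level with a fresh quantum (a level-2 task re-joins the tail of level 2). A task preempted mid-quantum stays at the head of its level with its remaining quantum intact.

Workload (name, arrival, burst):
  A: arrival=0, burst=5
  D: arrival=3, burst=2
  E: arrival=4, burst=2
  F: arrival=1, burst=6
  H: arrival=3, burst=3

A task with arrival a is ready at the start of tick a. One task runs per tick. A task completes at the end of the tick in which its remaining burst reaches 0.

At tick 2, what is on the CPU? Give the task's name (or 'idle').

running at tick 2 = A

t=0: L0/L1/L2 = A/-/- → run A
t=1: L0/L1/L2 = AF/-/- → run A
t=2: L0/L1/L2 = AF/-/- → run A
t=3: L0/L1/L2 = AFDH/-/- → run A
t=4: L0/L1/L2 = FDHE/A/- → run F
t=5: L0/L1/L2 = FDHE/A/- → run F
t=6: L0/L1/L2 = FDHE/A/- → run F
t=7: L0/L1/L2 = FDHE/A/- → run F
t=8: L0/L1/L2 = DHE/AF/- → run D
t=9: L0/L1/L2 = DHE/AF/- → run D
t=10: L0/L1/L2 = HE/AF/- → run H
t=11: L0/L1/L2 = HE/AF/- → run H
t=12: L0/L1/L2 = HE/AF/- → run H
t=13: L0/L1/L2 = E/AF/- → run E
t=14: L0/L1/L2 = E/AF/- → run E
t=15: L0/L1/L2 = -/AF/- → run A
t=16: L0/L1/L2 = -/F/- → run F
t=17: L0/L1/L2 = -/F/- → run F
t=18: (idle)
t=19: (idle)
t=20: (idle)
t=21: (idle)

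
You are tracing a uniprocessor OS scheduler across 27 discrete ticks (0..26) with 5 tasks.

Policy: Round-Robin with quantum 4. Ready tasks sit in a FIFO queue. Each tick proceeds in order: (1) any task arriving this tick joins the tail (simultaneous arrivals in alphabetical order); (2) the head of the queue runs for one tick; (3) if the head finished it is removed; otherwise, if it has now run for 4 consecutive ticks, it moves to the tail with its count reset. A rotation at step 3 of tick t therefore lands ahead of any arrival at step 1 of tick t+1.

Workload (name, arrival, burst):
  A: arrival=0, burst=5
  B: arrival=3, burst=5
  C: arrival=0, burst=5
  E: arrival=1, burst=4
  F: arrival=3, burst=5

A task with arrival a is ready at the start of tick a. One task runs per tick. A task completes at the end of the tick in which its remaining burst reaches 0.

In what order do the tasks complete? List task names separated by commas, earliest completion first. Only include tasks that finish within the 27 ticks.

t=0: queue=[A,C] q_used=0 → run A
t=1: queue=[A,C,E] q_used=1 → run A
t=2: queue=[A,C,E] q_used=2 → run A
t=3: queue=[A,C,E,B,F] q_used=3 → run A
t=4: queue=[C,E,B,F,A] q_used=0 → run C
t=5: queue=[C,E,B,F,A] q_used=1 → run C
t=6: queue=[C,E,B,F,A] q_used=2 → run C
t=7: queue=[C,E,B,F,A] q_used=3 → run C
t=8: queue=[E,B,F,A,C] q_used=0 → run E
t=9: queue=[E,B,F,A,C] q_used=1 → run E
t=10: queue=[E,B,F,A,C] q_used=2 → run E
t=11: queue=[E,B,F,A,C] q_used=3 → run E
t=12: queue=[B,F,A,C] q_used=0 → run B
t=13: queue=[B,F,A,C] q_used=1 → run B
t=14: queue=[B,F,A,C] q_used=2 → run B
t=15: queue=[B,F,A,C] q_used=3 → run B
t=16: queue=[F,A,C,B] q_used=0 → run F
t=17: queue=[F,A,C,B] q_used=1 → run F
t=18: queue=[F,A,C,B] q_used=2 → run F
t=19: queue=[F,A,C,B] q_used=3 → run F
t=20: queue=[A,C,B,F] q_used=0 → run A
t=21: queue=[C,B,F] q_used=0 → run C
t=22: queue=[B,F] q_used=0 → run B
t=23: queue=[F] q_used=0 → run F
t=24: (idle)
t=25: (idle)
t=26: (idle)

completion order = E, A, C, B, F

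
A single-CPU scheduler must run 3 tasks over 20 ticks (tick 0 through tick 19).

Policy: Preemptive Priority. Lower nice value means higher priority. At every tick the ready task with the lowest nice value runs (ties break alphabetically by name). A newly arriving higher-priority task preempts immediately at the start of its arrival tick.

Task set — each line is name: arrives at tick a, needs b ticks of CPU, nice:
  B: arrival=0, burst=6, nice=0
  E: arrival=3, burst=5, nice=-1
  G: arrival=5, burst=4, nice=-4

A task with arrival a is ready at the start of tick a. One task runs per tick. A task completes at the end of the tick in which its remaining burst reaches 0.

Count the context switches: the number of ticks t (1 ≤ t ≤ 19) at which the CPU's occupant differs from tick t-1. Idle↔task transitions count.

context switches = 5

t=0: ready={B} → run B
t=1: ready={B} → run B
t=2: ready={B} → run B
t=3: ready={B,E} → run E
t=4: ready={B,E} → run E
t=5: ready={B,E,G} → run G
t=6: ready={B,E,G} → run G
t=7: ready={B,E,G} → run G
t=8: ready={B,E,G} → run G
t=9: ready={B,E} → run E
t=10: ready={B,E} → run E
t=11: ready={B,E} → run E
t=12: ready={B} → run B
t=13: ready={B} → run B
t=14: ready={B} → run B
t=15: (idle)
t=16: (idle)
t=17: (idle)
t=18: (idle)
t=19: (idle)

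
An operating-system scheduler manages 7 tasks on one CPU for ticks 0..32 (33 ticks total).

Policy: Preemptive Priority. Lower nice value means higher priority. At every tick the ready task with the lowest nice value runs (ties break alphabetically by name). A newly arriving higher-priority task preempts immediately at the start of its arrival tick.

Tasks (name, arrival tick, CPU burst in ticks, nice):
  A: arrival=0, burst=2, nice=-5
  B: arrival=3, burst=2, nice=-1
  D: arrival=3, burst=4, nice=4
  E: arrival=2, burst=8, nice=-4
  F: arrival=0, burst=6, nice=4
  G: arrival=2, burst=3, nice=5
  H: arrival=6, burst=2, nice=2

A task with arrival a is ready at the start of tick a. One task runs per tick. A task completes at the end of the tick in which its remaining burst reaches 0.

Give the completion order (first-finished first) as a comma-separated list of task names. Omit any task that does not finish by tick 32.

t=0: ready={A,F} → run A
t=1: ready={A,F} → run A
t=2: ready={E,F,G} → run E
t=3: ready={B,D,E,F,G} → run E
t=4: ready={B,D,E,F,G} → run E
t=5: ready={B,D,E,F,G} → run E
t=6: ready={B,D,E,F,G,H} → run E
t=7: ready={B,D,E,F,G,H} → run E
t=8: ready={B,D,E,F,G,H} → run E
t=9: ready={B,D,E,F,G,H} → run E
t=10: ready={B,D,F,G,H} → run B
t=11: ready={B,D,F,G,H} → run B
t=12: ready={D,F,G,H} → run H
t=13: ready={D,F,G,H} → run H
t=14: ready={D,F,G} → run D
t=15: ready={D,F,G} → run D
t=16: ready={D,F,G} → run D
t=17: ready={D,F,G} → run D
t=18: ready={F,G} → run F
t=19: ready={F,G} → run F
t=20: ready={F,G} → run F
t=21: ready={F,G} → run F
t=22: ready={F,G} → run F
t=23: ready={F,G} → run F
t=24: ready={G} → run G
t=25: ready={G} → run G
t=26: ready={G} → run G
t=27: (idle)
t=28: (idle)
t=29: (idle)
t=30: (idle)
t=31: (idle)
t=32: (idle)

completion order = A, E, B, H, D, F, G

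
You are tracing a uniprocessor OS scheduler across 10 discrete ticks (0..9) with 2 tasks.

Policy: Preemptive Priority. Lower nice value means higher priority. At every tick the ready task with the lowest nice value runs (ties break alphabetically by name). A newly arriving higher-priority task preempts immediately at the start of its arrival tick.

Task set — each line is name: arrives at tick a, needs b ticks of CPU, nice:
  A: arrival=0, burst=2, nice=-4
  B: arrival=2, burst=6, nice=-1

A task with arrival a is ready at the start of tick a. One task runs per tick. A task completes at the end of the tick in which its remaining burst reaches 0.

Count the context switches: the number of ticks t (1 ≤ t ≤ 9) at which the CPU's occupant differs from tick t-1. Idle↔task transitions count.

t=0: ready={A} → run A
t=1: ready={A} → run A
t=2: ready={B} → run B
t=3: ready={B} → run B
t=4: ready={B} → run B
t=5: ready={B} → run B
t=6: ready={B} → run B
t=7: ready={B} → run B
t=8: (idle)
t=9: (idle)

context switches = 2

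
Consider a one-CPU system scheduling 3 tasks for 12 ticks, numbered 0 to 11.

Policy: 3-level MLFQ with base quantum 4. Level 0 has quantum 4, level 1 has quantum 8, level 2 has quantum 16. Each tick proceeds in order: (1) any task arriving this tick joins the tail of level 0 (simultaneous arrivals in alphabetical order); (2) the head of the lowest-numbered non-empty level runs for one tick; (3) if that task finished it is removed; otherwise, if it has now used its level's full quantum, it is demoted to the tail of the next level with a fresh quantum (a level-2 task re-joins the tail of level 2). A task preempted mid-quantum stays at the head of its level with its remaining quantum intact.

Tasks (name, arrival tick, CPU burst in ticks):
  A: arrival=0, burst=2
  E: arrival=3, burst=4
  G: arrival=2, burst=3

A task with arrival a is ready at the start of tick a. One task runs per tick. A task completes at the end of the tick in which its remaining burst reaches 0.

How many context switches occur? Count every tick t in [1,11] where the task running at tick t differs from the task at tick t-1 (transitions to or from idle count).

context switches = 3

t=0: L0/L1/L2 = A/-/- → run A
t=1: L0/L1/L2 = A/-/- → run A
t=2: L0/L1/L2 = G/-/- → run G
t=3: L0/L1/L2 = GE/-/- → run G
t=4: L0/L1/L2 = GE/-/- → run G
t=5: L0/L1/L2 = E/-/- → run E
t=6: L0/L1/L2 = E/-/- → run E
t=7: L0/L1/L2 = E/-/- → run E
t=8: L0/L1/L2 = E/-/- → run E
t=9: (idle)
t=10: (idle)
t=11: (idle)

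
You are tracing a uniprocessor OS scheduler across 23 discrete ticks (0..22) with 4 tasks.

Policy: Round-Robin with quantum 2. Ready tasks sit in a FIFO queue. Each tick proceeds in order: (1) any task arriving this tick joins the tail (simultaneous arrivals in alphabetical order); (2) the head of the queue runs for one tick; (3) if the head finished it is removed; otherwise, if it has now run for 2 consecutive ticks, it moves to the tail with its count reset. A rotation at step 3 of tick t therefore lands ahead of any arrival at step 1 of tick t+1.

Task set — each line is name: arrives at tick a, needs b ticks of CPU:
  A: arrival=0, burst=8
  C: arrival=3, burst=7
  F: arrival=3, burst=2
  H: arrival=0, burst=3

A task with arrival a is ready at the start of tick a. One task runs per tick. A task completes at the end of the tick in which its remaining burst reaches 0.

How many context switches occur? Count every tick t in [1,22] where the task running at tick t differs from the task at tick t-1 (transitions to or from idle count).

t=0: queue=[A,H] q_used=0 → run A
t=1: queue=[A,H] q_used=1 → run A
t=2: queue=[H,A] q_used=0 → run H
t=3: queue=[H,A,C,F] q_used=1 → run H
t=4: queue=[A,C,F,H] q_used=0 → run A
t=5: queue=[A,C,F,H] q_used=1 → run A
t=6: queue=[C,F,H,A] q_used=0 → run C
t=7: queue=[C,F,H,A] q_used=1 → run C
t=8: queue=[F,H,A,C] q_used=0 → run F
t=9: queue=[F,H,A,C] q_used=1 → run F
t=10: queue=[H,A,C] q_used=0 → run H
t=11: queue=[A,C] q_used=0 → run A
t=12: queue=[A,C] q_used=1 → run A
t=13: queue=[C,A] q_used=0 → run C
t=14: queue=[C,A] q_used=1 → run C
t=15: queue=[A,C] q_used=0 → run A
t=16: queue=[A,C] q_used=1 → run A
t=17: queue=[C] q_used=0 → run C
t=18: queue=[C] q_used=1 → run C
t=19: queue=[C] q_used=0 → run C
t=20: (idle)
t=21: (idle)
t=22: (idle)

context switches = 10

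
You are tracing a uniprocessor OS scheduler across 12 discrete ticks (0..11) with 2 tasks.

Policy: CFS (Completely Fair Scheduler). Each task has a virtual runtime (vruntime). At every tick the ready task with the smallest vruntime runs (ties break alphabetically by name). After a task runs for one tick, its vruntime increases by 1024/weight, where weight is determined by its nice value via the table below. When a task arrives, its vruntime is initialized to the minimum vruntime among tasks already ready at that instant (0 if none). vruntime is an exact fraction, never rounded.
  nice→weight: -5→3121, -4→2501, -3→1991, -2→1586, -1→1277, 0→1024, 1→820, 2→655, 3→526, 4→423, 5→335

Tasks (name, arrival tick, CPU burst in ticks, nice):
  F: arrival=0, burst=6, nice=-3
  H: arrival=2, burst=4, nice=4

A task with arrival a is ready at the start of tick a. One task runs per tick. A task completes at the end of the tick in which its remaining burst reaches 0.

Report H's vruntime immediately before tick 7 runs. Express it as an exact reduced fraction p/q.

vruntime(H, start of tick 7) = 2905088/842193

t=0: vr[F=0] → run F
t=1: vr[F=1024/1991] → run F
t=2: vr[F=2048/1991 H=2048/1991] → run F
t=3: vr[F=3072/1991 H=2048/1991] → run H
t=4: vr[F=3072/1991 H=2905088/842193] → run F
t=5: vr[F=4096/1991 H=2905088/842193] → run F
t=6: vr[F=5120/1991 H=2905088/842193] → run F
t=7: vr[H=2905088/842193] → run H
t=8: vr[H=4943872/842193] → run H
t=9: vr[H=2327552/280731] → run H
t=10: (idle)
t=11: (idle)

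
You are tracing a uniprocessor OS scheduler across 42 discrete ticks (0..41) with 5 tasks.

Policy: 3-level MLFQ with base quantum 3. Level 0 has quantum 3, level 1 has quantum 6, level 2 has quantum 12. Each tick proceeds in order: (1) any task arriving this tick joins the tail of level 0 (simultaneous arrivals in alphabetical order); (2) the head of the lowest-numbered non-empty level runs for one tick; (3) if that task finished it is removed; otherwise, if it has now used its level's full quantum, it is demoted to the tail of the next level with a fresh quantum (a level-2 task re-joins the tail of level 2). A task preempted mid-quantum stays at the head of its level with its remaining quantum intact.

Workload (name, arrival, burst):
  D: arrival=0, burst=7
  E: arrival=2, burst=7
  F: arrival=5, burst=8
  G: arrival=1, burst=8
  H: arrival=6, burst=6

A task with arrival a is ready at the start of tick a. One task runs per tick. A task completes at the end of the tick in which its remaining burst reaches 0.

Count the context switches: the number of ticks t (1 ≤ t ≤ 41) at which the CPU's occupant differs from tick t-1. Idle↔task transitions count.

t=0: L0/L1/L2 = D/-/- → run D
t=1: L0/L1/L2 = DG/-/- → run D
t=2: L0/L1/L2 = DGE/-/- → run D
t=3: L0/L1/L2 = GE/D/- → run G
t=4: L0/L1/L2 = GE/D/- → run G
t=5: L0/L1/L2 = GEF/D/- → run G
t=6: L0/L1/L2 = EFH/DG/- → run E
t=7: L0/L1/L2 = EFH/DG/- → run E
t=8: L0/L1/L2 = EFH/DG/- → run E
t=9: L0/L1/L2 = FH/DGE/- → run F
t=10: L0/L1/L2 = FH/DGE/- → run F
t=11: L0/L1/L2 = FH/DGE/- → run F
t=12: L0/L1/L2 = H/DGEF/- → run H
t=13: L0/L1/L2 = H/DGEF/- → run H
t=14: L0/L1/L2 = H/DGEF/- → run H
t=15: L0/L1/L2 = -/DGEFH/- → run D
t=16: L0/L1/L2 = -/DGEFH/- → run D
t=17: L0/L1/L2 = -/DGEFH/- → run D
t=18: L0/L1/L2 = -/DGEFH/- → run D
t=19: L0/L1/L2 = -/GEFH/- → run G
t=20: L0/L1/L2 = -/GEFH/- → run G
t=21: L0/L1/L2 = -/GEFH/- → run G
t=22: L0/L1/L2 = -/GEFH/- → run G
t=23: L0/L1/L2 = -/GEFH/- → run G
t=24: L0/L1/L2 = -/EFH/- → run E
t=25: L0/L1/L2 = -/EFH/- → run E
t=26: L0/L1/L2 = -/EFH/- → run E
t=27: L0/L1/L2 = -/EFH/- → run E
t=28: L0/L1/L2 = -/FH/- → run F
t=29: L0/L1/L2 = -/FH/- → run F
t=30: L0/L1/L2 = -/FH/- → run F
t=31: L0/L1/L2 = -/FH/- → run F
t=32: L0/L1/L2 = -/FH/- → run F
t=33: L0/L1/L2 = -/H/- → run H
t=34: L0/L1/L2 = -/H/- → run H
t=35: L0/L1/L2 = -/H/- → run H
t=36: (idle)
t=37: (idle)
t=38: (idle)
t=39: (idle)
t=40: (idle)
t=41: (idle)

context switches = 10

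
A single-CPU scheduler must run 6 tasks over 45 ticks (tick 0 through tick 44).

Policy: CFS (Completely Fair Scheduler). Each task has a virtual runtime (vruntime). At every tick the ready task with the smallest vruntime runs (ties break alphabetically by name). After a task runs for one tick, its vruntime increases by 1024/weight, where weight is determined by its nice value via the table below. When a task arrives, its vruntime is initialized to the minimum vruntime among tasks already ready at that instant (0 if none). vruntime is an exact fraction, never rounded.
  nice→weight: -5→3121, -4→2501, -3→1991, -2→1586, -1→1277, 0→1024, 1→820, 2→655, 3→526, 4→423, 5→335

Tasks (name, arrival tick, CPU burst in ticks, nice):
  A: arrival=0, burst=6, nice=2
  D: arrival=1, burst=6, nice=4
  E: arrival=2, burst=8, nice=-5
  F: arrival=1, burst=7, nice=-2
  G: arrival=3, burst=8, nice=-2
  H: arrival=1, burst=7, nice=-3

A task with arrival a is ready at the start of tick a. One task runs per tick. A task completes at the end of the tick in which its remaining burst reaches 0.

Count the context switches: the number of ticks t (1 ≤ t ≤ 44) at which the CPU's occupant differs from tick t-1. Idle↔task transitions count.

t=0: vr[A=0] → run A
t=1: vr[A=1024/655 D=1024/655 F=1024/655 H=1024/655] → run A
t=2: vr[A=2048/655 D=1024/655 E=1024/655 F=1024/655 H=1024/655] → run D
t=3: vr[A=2048/655 D=1103872/277065 E=1024/655 F=1024/655 G=1024/655 H=1024/655] → run E
t=4: vr[A=2048/655 D=1103872/277065 E=3866624/2044255 F=1024/655 G=1024/655 H=1024/655] → run F
t=5: vr[A=2048/655 D=1103872/277065 E=3866624/2044255 F=1147392/519415 G=1024/655 H=1024/655] → run G
t=6: vr[A=2048/655 D=1103872/277065 E=3866624/2044255 F=1147392/519415 G=1147392/519415 H=1024/655] → run H
t=7: vr[A=2048/655 D=1103872/277065 E=3866624/2044255 F=1147392/519415 G=1147392/519415 H=2709504/1304105] → run E
t=8: vr[A=2048/655 D=1103872/277065 E=4537344/2044255 F=1147392/519415 G=1147392/519415 H=2709504/1304105] → run H
t=9: vr[A=2048/655 D=1103872/277065 E=4537344/2044255 F=1147392/519415 G=1147392/519415 H=3380224/1304105] → run F
t=10: vr[A=2048/655 D=1103872/277065 E=4537344/2044255 F=1482752/519415 G=1147392/519415 H=3380224/1304105] → run G
t=11: vr[A=2048/655 D=1103872/277065 E=4537344/2044255 F=1482752/519415 G=1482752/519415 H=3380224/1304105] → run E
t=12: vr[A=2048/655 D=1103872/277065 E=5208064/2044255 F=1482752/519415 G=1482752/519415 H=3380224/1304105] → run E
t=13: vr[A=2048/655 D=1103872/277065 E=5878784/2044255 F=1482752/519415 G=1482752/519415 H=3380224/1304105] → run H
t=14: vr[A=2048/655 D=1103872/277065 E=5878784/2044255 F=1482752/519415 G=1482752/519415 H=4050944/1304105] → run F
t=15: vr[A=2048/655 D=1103872/277065 E=5878784/2044255 F=1818112/519415 G=1482752/519415 H=4050944/1304105] → run G
t=16: vr[A=2048/655 D=1103872/277065 E=5878784/2044255 F=1818112/519415 G=1818112/519415 H=4050944/1304105] → run E
t=17: vr[A=2048/655 D=1103872/277065 E=6549504/2044255 F=1818112/519415 G=1818112/519415 H=4050944/1304105] → run H
t=18: vr[A=2048/655 D=1103872/277065 E=6549504/2044255 F=1818112/519415 G=1818112/519415 H=4721664/1304105] → run A
t=19: vr[A=3072/655 D=1103872/277065 E=6549504/2044255 F=1818112/519415 G=1818112/519415 H=4721664/1304105] → run E
t=20: vr[A=3072/655 D=1103872/277065 E=7220224/2044255 F=1818112/519415 G=1818112/519415 H=4721664/1304105] → run F
t=21: vr[A=3072/655 D=1103872/277065 E=7220224/2044255 F=2153472/519415 G=1818112/519415 H=4721664/1304105] → run G
t=22: vr[A=3072/655 D=1103872/277065 E=7220224/2044255 F=2153472/519415 G=2153472/519415 H=4721664/1304105] → run E
t=23: vr[A=3072/655 D=1103872/277065 E=7890944/2044255 F=2153472/519415 G=2153472/519415 H=4721664/1304105] → run H
t=24: vr[A=3072/655 D=1103872/277065 E=7890944/2044255 F=2153472/519415 G=2153472/519415 H=5392384/1304105] → run E
t=25: vr[A=3072/655 D=1103872/277065 F=2153472/519415 G=2153472/519415 H=5392384/1304105] → run D
t=26: vr[A=3072/655 D=1774592/277065 F=2153472/519415 G=2153472/519415 H=5392384/1304105] → run H
t=27: vr[A=3072/655 D=1774592/277065 F=2153472/519415 G=2153472/519415 H=6063104/1304105] → run F
t=28: vr[A=3072/655 D=1774592/277065 F=2488832/519415 G=2153472/519415 H=6063104/1304105] → run G
t=29: vr[A=3072/655 D=1774592/277065 F=2488832/519415 G=2488832/519415 H=6063104/1304105] → run H
t=30: vr[A=3072/655 D=1774592/277065 F=2488832/519415 G=2488832/519415] → run A
t=31: vr[A=4096/655 D=1774592/277065 F=2488832/519415 G=2488832/519415] → run F
t=32: vr[A=4096/655 D=1774592/277065 F=2824192/519415 G=2488832/519415] → run G
t=33: vr[A=4096/655 D=1774592/277065 F=2824192/519415 G=2824192/519415] → run F
t=34: vr[A=4096/655 D=1774592/277065 G=2824192/519415] → run G
t=35: vr[A=4096/655 D=1774592/277065 G=3159552/519415] → run G
t=36: vr[A=4096/655 D=1774592/277065] → run A
t=37: vr[A=1024/131 D=1774592/277065] → run D
t=38: vr[A=1024/131 D=815104/92355] → run A
t=39: vr[D=815104/92355] → run D
t=40: vr[D=3116032/277065] → run D
t=41: vr[D=3786752/277065] → run D
t=42: (idle)
t=43: (idle)
t=44: (idle)

context switches = 37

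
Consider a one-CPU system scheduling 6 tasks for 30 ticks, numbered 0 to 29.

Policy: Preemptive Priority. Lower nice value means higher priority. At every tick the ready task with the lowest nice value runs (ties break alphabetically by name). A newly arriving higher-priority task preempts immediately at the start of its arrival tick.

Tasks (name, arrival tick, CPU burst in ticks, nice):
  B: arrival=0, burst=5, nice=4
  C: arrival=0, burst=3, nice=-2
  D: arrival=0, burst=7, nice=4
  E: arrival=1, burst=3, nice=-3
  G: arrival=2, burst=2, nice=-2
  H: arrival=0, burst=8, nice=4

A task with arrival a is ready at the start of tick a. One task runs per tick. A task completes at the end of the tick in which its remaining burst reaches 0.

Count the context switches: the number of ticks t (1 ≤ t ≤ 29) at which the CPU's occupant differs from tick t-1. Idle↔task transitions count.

t=0: ready={B,C,D,H} → run C
t=1: ready={B,C,D,E,H} → run E
t=2: ready={B,C,D,E,G,H} → run E
t=3: ready={B,C,D,E,G,H} → run E
t=4: ready={B,C,D,G,H} → run C
t=5: ready={B,C,D,G,H} → run C
t=6: ready={B,D,G,H} → run G
t=7: ready={B,D,G,H} → run G
t=8: ready={B,D,H} → run B
t=9: ready={B,D,H} → run B
t=10: ready={B,D,H} → run B
t=11: ready={B,D,H} → run B
t=12: ready={B,D,H} → run B
t=13: ready={D,H} → run D
t=14: ready={D,H} → run D
t=15: ready={D,H} → run D
t=16: ready={D,H} → run D
t=17: ready={D,H} → run D
t=18: ready={D,H} → run D
t=19: ready={D,H} → run D
t=20: ready={H} → run H
t=21: ready={H} → run H
t=22: ready={H} → run H
t=23: ready={H} → run H
t=24: ready={H} → run H
t=25: ready={H} → run H
t=26: ready={H} → run H
t=27: ready={H} → run H
t=28: (idle)
t=29: (idle)

context switches = 7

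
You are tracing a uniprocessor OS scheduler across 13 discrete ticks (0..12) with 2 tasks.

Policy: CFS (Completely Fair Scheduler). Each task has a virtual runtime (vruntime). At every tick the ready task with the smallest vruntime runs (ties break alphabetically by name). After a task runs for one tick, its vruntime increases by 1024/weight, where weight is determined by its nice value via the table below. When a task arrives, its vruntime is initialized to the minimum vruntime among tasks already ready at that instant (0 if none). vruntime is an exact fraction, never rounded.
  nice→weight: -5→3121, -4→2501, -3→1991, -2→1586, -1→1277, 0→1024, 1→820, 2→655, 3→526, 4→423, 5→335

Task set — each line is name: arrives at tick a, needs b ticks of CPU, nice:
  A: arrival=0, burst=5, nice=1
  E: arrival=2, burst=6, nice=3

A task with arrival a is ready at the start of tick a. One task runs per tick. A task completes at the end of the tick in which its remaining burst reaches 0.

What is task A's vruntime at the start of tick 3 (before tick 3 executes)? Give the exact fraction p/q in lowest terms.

t=0: vr[A=0] → run A
t=1: vr[A=256/205] → run A
t=2: vr[A=512/205 E=512/205] → run A
t=3: vr[A=768/205 E=512/205] → run E
t=4: vr[A=768/205 E=239616/53915] → run A
t=5: vr[A=1024/205 E=239616/53915] → run E
t=6: vr[A=1024/205 E=344576/53915] → run A
t=7: vr[E=344576/53915] → run E
t=8: vr[E=449536/53915] → run E
t=9: vr[E=554496/53915] → run E
t=10: vr[E=659456/53915] → run E
t=11: (idle)
t=12: (idle)

vruntime(A, start of tick 3) = 768/205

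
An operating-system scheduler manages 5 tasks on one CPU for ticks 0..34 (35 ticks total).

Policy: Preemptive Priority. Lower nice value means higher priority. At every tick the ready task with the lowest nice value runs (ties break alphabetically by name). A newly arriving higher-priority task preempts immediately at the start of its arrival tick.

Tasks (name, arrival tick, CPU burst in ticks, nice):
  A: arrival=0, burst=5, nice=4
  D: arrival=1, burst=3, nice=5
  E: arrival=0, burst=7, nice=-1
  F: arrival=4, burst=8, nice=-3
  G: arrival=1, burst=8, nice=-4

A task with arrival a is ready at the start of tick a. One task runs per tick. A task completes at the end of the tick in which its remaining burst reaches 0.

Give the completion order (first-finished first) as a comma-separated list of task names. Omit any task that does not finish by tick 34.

completion order = G, F, E, A, D

t=0: ready={A,E} → run E
t=1: ready={A,D,E,G} → run G
t=2: ready={A,D,E,G} → run G
t=3: ready={A,D,E,G} → run G
t=4: ready={A,D,E,F,G} → run G
t=5: ready={A,D,E,F,G} → run G
t=6: ready={A,D,E,F,G} → run G
t=7: ready={A,D,E,F,G} → run G
t=8: ready={A,D,E,F,G} → run G
t=9: ready={A,D,E,F} → run F
t=10: ready={A,D,E,F} → run F
t=11: ready={A,D,E,F} → run F
t=12: ready={A,D,E,F} → run F
t=13: ready={A,D,E,F} → run F
t=14: ready={A,D,E,F} → run F
t=15: ready={A,D,E,F} → run F
t=16: ready={A,D,E,F} → run F
t=17: ready={A,D,E} → run E
t=18: ready={A,D,E} → run E
t=19: ready={A,D,E} → run E
t=20: ready={A,D,E} → run E
t=21: ready={A,D,E} → run E
t=22: ready={A,D,E} → run E
t=23: ready={A,D} → run A
t=24: ready={A,D} → run A
t=25: ready={A,D} → run A
t=26: ready={A,D} → run A
t=27: ready={A,D} → run A
t=28: ready={D} → run D
t=29: ready={D} → run D
t=30: ready={D} → run D
t=31: (idle)
t=32: (idle)
t=33: (idle)
t=34: (idle)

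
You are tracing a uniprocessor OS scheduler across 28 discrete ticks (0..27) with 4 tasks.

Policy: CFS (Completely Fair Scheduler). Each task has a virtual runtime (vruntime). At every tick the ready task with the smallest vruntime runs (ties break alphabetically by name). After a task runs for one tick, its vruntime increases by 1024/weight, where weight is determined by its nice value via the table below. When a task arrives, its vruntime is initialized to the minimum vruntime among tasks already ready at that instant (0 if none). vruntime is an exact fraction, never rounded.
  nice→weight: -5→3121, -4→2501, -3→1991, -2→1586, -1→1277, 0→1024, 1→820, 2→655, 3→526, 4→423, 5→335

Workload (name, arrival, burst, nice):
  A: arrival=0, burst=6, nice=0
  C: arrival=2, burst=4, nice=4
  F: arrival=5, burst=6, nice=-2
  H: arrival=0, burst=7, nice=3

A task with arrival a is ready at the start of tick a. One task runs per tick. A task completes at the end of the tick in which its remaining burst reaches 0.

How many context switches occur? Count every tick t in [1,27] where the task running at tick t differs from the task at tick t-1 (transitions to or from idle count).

context switches = 21

t=0: vr[A=0 H=0] → run A
t=1: vr[A=1 H=0] → run H
t=2: vr[A=1 C=1 H=512/263] → run A
t=3: vr[A=2 C=1 H=512/263] → run C
t=4: vr[A=2 C=1447/423 H=512/263] → run H
t=5: vr[A=2 C=1447/423 F=2 H=1024/263] → run A
t=6: vr[A=3 C=1447/423 F=2 H=1024/263] → run F
t=7: vr[A=3 C=1447/423 F=2098/793 H=1024/263] → run F
t=8: vr[A=3 C=1447/423 F=2610/793 H=1024/263] → run A
t=9: vr[A=4 C=1447/423 F=2610/793 H=1024/263] → run F
t=10: vr[A=4 C=1447/423 F=3122/793 H=1024/263] → run C
t=11: vr[A=4 C=2471/423 F=3122/793 H=1024/263] → run H
t=12: vr[A=4 C=2471/423 F=3122/793 H=1536/263] → run F
t=13: vr[A=4 C=2471/423 F=3634/793 H=1536/263] → run A
t=14: vr[A=5 C=2471/423 F=3634/793 H=1536/263] → run F
t=15: vr[A=5 C=2471/423 F=4146/793 H=1536/263] → run A
t=16: vr[C=2471/423 F=4146/793 H=1536/263] → run F
t=17: vr[C=2471/423 H=1536/263] → run H
t=18: vr[C=2471/423 H=2048/263] → run C
t=19: vr[C=1165/141 H=2048/263] → run H
t=20: vr[C=1165/141 H=2560/263] → run C
t=21: vr[H=2560/263] → run H
t=22: vr[H=3072/263] → run H
t=23: (idle)
t=24: (idle)
t=25: (idle)
t=26: (idle)
t=27: (idle)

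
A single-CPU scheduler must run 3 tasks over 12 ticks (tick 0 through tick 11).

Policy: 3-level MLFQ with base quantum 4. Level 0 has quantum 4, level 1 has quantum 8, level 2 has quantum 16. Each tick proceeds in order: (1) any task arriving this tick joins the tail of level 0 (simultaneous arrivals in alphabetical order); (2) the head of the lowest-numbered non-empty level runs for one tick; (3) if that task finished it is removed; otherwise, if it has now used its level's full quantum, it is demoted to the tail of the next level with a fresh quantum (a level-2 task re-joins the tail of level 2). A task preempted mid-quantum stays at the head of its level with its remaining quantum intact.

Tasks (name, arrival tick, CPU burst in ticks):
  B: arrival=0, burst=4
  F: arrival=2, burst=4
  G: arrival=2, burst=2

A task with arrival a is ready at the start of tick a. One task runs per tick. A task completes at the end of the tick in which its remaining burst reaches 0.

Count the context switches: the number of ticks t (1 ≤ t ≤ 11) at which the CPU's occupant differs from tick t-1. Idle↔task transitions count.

context switches = 3

t=0: L0/L1/L2 = B/-/- → run B
t=1: L0/L1/L2 = B/-/- → run B
t=2: L0/L1/L2 = BFG/-/- → run B
t=3: L0/L1/L2 = BFG/-/- → run B
t=4: L0/L1/L2 = FG/-/- → run F
t=5: L0/L1/L2 = FG/-/- → run F
t=6: L0/L1/L2 = FG/-/- → run F
t=7: L0/L1/L2 = FG/-/- → run F
t=8: L0/L1/L2 = G/-/- → run G
t=9: L0/L1/L2 = G/-/- → run G
t=10: (idle)
t=11: (idle)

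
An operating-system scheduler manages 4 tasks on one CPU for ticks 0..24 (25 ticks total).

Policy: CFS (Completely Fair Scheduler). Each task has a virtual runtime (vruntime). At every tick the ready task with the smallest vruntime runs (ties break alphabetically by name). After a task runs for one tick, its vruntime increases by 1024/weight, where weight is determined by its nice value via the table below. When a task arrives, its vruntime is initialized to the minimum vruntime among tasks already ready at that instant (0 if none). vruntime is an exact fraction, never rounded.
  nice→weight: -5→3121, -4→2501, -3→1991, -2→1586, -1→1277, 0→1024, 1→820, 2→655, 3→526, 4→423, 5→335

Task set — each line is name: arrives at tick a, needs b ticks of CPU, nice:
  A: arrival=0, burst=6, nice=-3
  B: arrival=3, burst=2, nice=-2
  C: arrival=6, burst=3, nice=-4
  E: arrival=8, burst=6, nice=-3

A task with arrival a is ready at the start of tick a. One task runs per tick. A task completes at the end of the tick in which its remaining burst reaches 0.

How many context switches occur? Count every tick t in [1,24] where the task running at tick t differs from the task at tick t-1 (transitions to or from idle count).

t=0: vr[A=0] → run A
t=1: vr[A=1024/1991] → run A
t=2: vr[A=2048/1991] → run A
t=3: vr[A=3072/1991 B=3072/1991] → run A
t=4: vr[A=4096/1991 B=3072/1991] → run B
t=5: vr[A=4096/1991 B=3455488/1578863] → run A
t=6: vr[A=5120/1991 B=3455488/1578863 C=3455488/1578863] → run B
t=7: vr[A=5120/1991 C=3455488/1578863] → run C
t=8: vr[A=5120/1991 C=168179200/64733383 E=5120/1991] → run A
t=9: vr[C=168179200/64733383 E=5120/1991] → run E
t=10: vr[C=168179200/64733383 E=6144/1991] → run C
t=11: vr[C=194683392/64733383 E=6144/1991] → run C
t=12: vr[E=6144/1991] → run E
t=13: vr[E=7168/1991] → run E
t=14: vr[E=8192/1991] → run E
t=15: vr[E=9216/1991] → run E
t=16: vr[E=10240/1991] → run E
t=17: (idle)
t=18: (idle)
t=19: (idle)
t=20: (idle)
t=21: (idle)
t=22: (idle)
t=23: (idle)
t=24: (idle)

context switches = 9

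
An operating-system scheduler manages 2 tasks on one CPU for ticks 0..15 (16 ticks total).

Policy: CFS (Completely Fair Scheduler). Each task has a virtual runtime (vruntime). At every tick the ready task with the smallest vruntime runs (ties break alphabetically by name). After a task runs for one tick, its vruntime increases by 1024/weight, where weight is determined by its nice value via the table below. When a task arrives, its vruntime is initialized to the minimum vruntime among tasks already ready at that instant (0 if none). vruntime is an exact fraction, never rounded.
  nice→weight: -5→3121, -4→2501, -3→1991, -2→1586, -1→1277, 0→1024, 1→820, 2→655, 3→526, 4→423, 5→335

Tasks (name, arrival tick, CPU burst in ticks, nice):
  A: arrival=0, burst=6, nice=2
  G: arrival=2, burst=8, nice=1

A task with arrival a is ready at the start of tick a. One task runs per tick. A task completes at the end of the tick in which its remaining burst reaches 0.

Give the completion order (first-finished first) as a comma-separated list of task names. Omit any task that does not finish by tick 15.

completion order = A, G

t=0: vr[A=0] → run A
t=1: vr[A=1024/655] → run A
t=2: vr[A=2048/655 G=2048/655] → run A
t=3: vr[A=3072/655 G=2048/655] → run G
t=4: vr[A=3072/655 G=117504/26855] → run G
t=5: vr[A=3072/655 G=30208/5371] → run A
t=6: vr[A=4096/655 G=30208/5371] → run G
t=7: vr[A=4096/655 G=184576/26855] → run A
t=8: vr[A=1024/131 G=184576/26855] → run G
t=9: vr[A=1024/131 G=218112/26855] → run A
t=10: vr[G=218112/26855] → run G
t=11: vr[G=251648/26855] → run G
t=12: vr[G=285184/26855] → run G
t=13: vr[G=63744/5371] → run G
t=14: (idle)
t=15: (idle)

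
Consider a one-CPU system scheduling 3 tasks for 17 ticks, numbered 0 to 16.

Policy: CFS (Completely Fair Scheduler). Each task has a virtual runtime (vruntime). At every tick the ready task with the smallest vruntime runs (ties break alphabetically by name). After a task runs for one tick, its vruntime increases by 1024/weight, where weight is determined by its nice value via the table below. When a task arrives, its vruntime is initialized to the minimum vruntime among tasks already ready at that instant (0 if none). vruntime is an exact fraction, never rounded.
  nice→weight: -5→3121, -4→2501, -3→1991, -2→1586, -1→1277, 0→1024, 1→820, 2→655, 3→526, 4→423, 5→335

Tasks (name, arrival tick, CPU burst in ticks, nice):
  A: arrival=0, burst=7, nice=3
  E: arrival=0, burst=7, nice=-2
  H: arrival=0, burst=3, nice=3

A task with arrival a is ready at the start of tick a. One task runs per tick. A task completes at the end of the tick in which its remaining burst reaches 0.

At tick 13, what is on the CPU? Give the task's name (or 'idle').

running at tick 13 = A

t=0: vr[A=0 E=0 H=0] → run A
t=1: vr[A=512/263 E=0 H=0] → run E
t=2: vr[A=512/263 E=512/793 H=0] → run H
t=3: vr[A=512/263 E=512/793 H=512/263] → run E
t=4: vr[A=512/263 E=1024/793 H=512/263] → run E
t=5: vr[A=512/263 E=1536/793 H=512/263] → run E
t=6: vr[A=512/263 E=2048/793 H=512/263] → run A
t=7: vr[A=1024/263 E=2048/793 H=512/263] → run H
t=8: vr[A=1024/263 E=2048/793 H=1024/263] → run E
t=9: vr[A=1024/263 E=2560/793 H=1024/263] → run E
t=10: vr[A=1024/263 E=3072/793 H=1024/263] → run E
t=11: vr[A=1024/263 H=1024/263] → run A
t=12: vr[A=1536/263 H=1024/263] → run H
t=13: vr[A=1536/263] → run A
t=14: vr[A=2048/263] → run A
t=15: vr[A=2560/263] → run A
t=16: vr[A=3072/263] → run A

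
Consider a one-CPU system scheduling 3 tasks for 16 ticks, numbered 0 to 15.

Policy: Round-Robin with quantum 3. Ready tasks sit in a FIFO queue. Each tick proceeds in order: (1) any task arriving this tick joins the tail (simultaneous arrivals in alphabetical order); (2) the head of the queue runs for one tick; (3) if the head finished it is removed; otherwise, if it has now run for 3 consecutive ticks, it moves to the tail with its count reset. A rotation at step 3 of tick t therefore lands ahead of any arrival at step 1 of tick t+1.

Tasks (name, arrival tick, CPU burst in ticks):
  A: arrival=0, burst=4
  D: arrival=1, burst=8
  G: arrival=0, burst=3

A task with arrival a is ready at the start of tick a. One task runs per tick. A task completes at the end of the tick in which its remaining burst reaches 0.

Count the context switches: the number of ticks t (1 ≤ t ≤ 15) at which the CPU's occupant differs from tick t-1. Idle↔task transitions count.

context switches = 5

t=0: queue=[A,G] q_used=0 → run A
t=1: queue=[A,G,D] q_used=1 → run A
t=2: queue=[A,G,D] q_used=2 → run A
t=3: queue=[G,D,A] q_used=0 → run G
t=4: queue=[G,D,A] q_used=1 → run G
t=5: queue=[G,D,A] q_used=2 → run G
t=6: queue=[D,A] q_used=0 → run D
t=7: queue=[D,A] q_used=1 → run D
t=8: queue=[D,A] q_used=2 → run D
t=9: queue=[A,D] q_used=0 → run A
t=10: queue=[D] q_used=0 → run D
t=11: queue=[D] q_used=1 → run D
t=12: queue=[D] q_used=2 → run D
t=13: queue=[D] q_used=0 → run D
t=14: queue=[D] q_used=1 → run D
t=15: (idle)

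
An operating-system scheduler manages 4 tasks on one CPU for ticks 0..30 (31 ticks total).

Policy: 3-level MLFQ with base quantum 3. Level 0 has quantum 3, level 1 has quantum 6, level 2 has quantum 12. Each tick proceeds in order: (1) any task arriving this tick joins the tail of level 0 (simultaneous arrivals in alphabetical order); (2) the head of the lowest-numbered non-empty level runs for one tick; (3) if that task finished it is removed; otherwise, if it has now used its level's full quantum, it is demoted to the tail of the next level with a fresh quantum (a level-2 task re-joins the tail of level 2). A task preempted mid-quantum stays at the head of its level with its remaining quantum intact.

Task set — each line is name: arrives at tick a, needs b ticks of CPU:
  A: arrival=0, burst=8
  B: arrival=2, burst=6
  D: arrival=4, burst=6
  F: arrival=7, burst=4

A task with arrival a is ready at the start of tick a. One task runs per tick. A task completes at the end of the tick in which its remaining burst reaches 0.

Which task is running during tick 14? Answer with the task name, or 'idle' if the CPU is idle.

running at tick 14 = A

t=0: L0/L1/L2 = A/-/- → run A
t=1: L0/L1/L2 = A/-/- → run A
t=2: L0/L1/L2 = AB/-/- → run A
t=3: L0/L1/L2 = B/A/- → run B
t=4: L0/L1/L2 = BD/A/- → run B
t=5: L0/L1/L2 = BD/A/- → run B
t=6: L0/L1/L2 = D/AB/- → run D
t=7: L0/L1/L2 = DF/AB/- → run D
t=8: L0/L1/L2 = DF/AB/- → run D
t=9: L0/L1/L2 = F/ABD/- → run F
t=10: L0/L1/L2 = F/ABD/- → run F
t=11: L0/L1/L2 = F/ABD/- → run F
t=12: L0/L1/L2 = -/ABDF/- → run A
t=13: L0/L1/L2 = -/ABDF/- → run A
t=14: L0/L1/L2 = -/ABDF/- → run A
t=15: L0/L1/L2 = -/ABDF/- → run A
t=16: L0/L1/L2 = -/ABDF/- → run A
t=17: L0/L1/L2 = -/BDF/- → run B
t=18: L0/L1/L2 = -/BDF/- → run B
t=19: L0/L1/L2 = -/BDF/- → run B
t=20: L0/L1/L2 = -/DF/- → run D
t=21: L0/L1/L2 = -/DF/- → run D
t=22: L0/L1/L2 = -/DF/- → run D
t=23: L0/L1/L2 = -/F/- → run F
t=24: (idle)
t=25: (idle)
t=26: (idle)
t=27: (idle)
t=28: (idle)
t=29: (idle)
t=30: (idle)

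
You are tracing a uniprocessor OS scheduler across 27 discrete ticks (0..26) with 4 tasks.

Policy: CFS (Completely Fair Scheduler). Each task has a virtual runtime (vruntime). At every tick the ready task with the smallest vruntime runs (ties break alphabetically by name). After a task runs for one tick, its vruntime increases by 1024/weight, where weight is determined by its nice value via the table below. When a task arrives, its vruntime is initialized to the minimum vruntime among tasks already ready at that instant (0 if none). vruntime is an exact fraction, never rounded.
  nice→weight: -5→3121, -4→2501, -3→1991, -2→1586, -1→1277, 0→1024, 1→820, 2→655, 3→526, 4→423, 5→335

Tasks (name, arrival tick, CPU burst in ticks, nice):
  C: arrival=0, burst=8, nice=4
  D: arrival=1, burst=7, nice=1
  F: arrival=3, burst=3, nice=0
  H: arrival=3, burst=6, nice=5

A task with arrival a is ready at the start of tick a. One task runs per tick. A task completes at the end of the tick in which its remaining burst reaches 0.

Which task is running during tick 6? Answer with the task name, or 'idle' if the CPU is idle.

t=0: vr[C=0] → run C
t=1: vr[C=1024/423 D=1024/423] → run C
t=2: vr[C=2048/423 D=1024/423] → run D
t=3: vr[C=2048/423 D=318208/86715 F=318208/86715 H=318208/86715] → run D
t=4: vr[C=2048/423 D=426496/86715 F=318208/86715 H=318208/86715] → run F
t=5: vr[C=2048/423 D=426496/86715 F=404923/86715 H=318208/86715] → run H
t=6: vr[C=2048/423 D=426496/86715 F=404923/86715 H=39079168/5809905] → run F
t=7: vr[C=2048/423 D=426496/86715 F=491638/86715 H=39079168/5809905] → run C
t=8: vr[C=1024/141 D=426496/86715 F=491638/86715 H=39079168/5809905] → run D
t=9: vr[C=1024/141 D=534784/86715 F=491638/86715 H=39079168/5809905] → run F
t=10: vr[C=1024/141 D=534784/86715 H=39079168/5809905] → run D
t=11: vr[C=1024/141 D=643072/86715 H=39079168/5809905] → run H
t=12: vr[C=1024/141 D=643072/86715 H=11367680/1161981] → run C
t=13: vr[C=4096/423 D=643072/86715 H=11367680/1161981] → run D
t=14: vr[C=4096/423 D=150272/17343 H=11367680/1161981] → run D
t=15: vr[C=4096/423 D=859648/86715 H=11367680/1161981] → run C
t=16: vr[C=5120/423 D=859648/86715 H=11367680/1161981] → run H
t=17: vr[C=5120/423 D=859648/86715 H=74597632/5809905] → run D
t=18: vr[C=5120/423 H=74597632/5809905] → run C
t=19: vr[C=2048/141 H=74597632/5809905] → run H
t=20: vr[C=2048/141 H=92356864/5809905] → run C
t=21: vr[C=7168/423 H=92356864/5809905] → run H
t=22: vr[C=7168/423 H=110116096/5809905] → run C
t=23: vr[H=110116096/5809905] → run H
t=24: (idle)
t=25: (idle)
t=26: (idle)

running at tick 6 = F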